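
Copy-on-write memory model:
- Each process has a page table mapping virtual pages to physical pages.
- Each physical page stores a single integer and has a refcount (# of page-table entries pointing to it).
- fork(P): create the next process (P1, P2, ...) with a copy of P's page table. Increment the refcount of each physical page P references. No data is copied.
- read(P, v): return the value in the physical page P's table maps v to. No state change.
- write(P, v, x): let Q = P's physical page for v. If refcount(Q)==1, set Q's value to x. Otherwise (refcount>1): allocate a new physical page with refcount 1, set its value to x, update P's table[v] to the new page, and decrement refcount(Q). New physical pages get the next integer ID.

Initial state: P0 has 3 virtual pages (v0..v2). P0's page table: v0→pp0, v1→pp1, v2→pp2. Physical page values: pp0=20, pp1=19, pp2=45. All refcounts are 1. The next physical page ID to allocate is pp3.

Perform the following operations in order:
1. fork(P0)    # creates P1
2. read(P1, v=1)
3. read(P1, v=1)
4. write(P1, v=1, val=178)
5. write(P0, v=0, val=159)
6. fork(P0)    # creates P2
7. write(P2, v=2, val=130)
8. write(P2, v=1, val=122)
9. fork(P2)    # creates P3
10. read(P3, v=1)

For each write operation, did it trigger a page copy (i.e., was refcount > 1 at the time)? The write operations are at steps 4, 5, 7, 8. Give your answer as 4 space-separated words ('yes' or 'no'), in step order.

Op 1: fork(P0) -> P1. 3 ppages; refcounts: pp0:2 pp1:2 pp2:2
Op 2: read(P1, v1) -> 19. No state change.
Op 3: read(P1, v1) -> 19. No state change.
Op 4: write(P1, v1, 178). refcount(pp1)=2>1 -> COPY to pp3. 4 ppages; refcounts: pp0:2 pp1:1 pp2:2 pp3:1
Op 5: write(P0, v0, 159). refcount(pp0)=2>1 -> COPY to pp4. 5 ppages; refcounts: pp0:1 pp1:1 pp2:2 pp3:1 pp4:1
Op 6: fork(P0) -> P2. 5 ppages; refcounts: pp0:1 pp1:2 pp2:3 pp3:1 pp4:2
Op 7: write(P2, v2, 130). refcount(pp2)=3>1 -> COPY to pp5. 6 ppages; refcounts: pp0:1 pp1:2 pp2:2 pp3:1 pp4:2 pp5:1
Op 8: write(P2, v1, 122). refcount(pp1)=2>1 -> COPY to pp6. 7 ppages; refcounts: pp0:1 pp1:1 pp2:2 pp3:1 pp4:2 pp5:1 pp6:1
Op 9: fork(P2) -> P3. 7 ppages; refcounts: pp0:1 pp1:1 pp2:2 pp3:1 pp4:3 pp5:2 pp6:2
Op 10: read(P3, v1) -> 122. No state change.

yes yes yes yes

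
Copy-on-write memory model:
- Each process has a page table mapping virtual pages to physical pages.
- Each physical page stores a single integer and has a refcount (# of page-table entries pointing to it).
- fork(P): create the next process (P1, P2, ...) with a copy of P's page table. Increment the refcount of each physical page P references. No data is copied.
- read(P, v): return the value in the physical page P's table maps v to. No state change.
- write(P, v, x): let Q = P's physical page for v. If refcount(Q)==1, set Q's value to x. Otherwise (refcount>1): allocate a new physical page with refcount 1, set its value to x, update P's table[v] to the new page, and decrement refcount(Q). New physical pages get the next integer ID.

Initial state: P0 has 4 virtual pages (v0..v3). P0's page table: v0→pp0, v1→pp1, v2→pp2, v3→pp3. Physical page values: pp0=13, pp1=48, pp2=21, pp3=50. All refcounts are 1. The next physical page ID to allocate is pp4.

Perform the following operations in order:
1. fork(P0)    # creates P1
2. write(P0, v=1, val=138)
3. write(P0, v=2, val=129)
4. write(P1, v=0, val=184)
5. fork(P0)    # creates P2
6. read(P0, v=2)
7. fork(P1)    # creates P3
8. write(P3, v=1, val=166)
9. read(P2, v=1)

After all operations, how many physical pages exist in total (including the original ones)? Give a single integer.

Op 1: fork(P0) -> P1. 4 ppages; refcounts: pp0:2 pp1:2 pp2:2 pp3:2
Op 2: write(P0, v1, 138). refcount(pp1)=2>1 -> COPY to pp4. 5 ppages; refcounts: pp0:2 pp1:1 pp2:2 pp3:2 pp4:1
Op 3: write(P0, v2, 129). refcount(pp2)=2>1 -> COPY to pp5. 6 ppages; refcounts: pp0:2 pp1:1 pp2:1 pp3:2 pp4:1 pp5:1
Op 4: write(P1, v0, 184). refcount(pp0)=2>1 -> COPY to pp6. 7 ppages; refcounts: pp0:1 pp1:1 pp2:1 pp3:2 pp4:1 pp5:1 pp6:1
Op 5: fork(P0) -> P2. 7 ppages; refcounts: pp0:2 pp1:1 pp2:1 pp3:3 pp4:2 pp5:2 pp6:1
Op 6: read(P0, v2) -> 129. No state change.
Op 7: fork(P1) -> P3. 7 ppages; refcounts: pp0:2 pp1:2 pp2:2 pp3:4 pp4:2 pp5:2 pp6:2
Op 8: write(P3, v1, 166). refcount(pp1)=2>1 -> COPY to pp7. 8 ppages; refcounts: pp0:2 pp1:1 pp2:2 pp3:4 pp4:2 pp5:2 pp6:2 pp7:1
Op 9: read(P2, v1) -> 138. No state change.

Answer: 8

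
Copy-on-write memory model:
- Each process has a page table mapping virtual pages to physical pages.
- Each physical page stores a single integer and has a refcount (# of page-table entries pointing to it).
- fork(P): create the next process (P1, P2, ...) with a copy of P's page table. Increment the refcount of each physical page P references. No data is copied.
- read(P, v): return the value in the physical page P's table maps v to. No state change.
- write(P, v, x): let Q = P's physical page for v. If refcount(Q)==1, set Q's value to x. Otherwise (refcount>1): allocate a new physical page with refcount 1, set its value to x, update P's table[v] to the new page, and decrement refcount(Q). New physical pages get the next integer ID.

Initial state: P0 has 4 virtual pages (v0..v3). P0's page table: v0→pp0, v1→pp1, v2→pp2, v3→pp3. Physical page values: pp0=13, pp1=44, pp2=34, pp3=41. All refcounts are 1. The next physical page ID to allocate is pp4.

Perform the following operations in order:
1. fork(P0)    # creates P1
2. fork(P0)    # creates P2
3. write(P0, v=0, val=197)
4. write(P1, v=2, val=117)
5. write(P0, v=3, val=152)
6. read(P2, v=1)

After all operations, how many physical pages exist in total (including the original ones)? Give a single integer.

Op 1: fork(P0) -> P1. 4 ppages; refcounts: pp0:2 pp1:2 pp2:2 pp3:2
Op 2: fork(P0) -> P2. 4 ppages; refcounts: pp0:3 pp1:3 pp2:3 pp3:3
Op 3: write(P0, v0, 197). refcount(pp0)=3>1 -> COPY to pp4. 5 ppages; refcounts: pp0:2 pp1:3 pp2:3 pp3:3 pp4:1
Op 4: write(P1, v2, 117). refcount(pp2)=3>1 -> COPY to pp5. 6 ppages; refcounts: pp0:2 pp1:3 pp2:2 pp3:3 pp4:1 pp5:1
Op 5: write(P0, v3, 152). refcount(pp3)=3>1 -> COPY to pp6. 7 ppages; refcounts: pp0:2 pp1:3 pp2:2 pp3:2 pp4:1 pp5:1 pp6:1
Op 6: read(P2, v1) -> 44. No state change.

Answer: 7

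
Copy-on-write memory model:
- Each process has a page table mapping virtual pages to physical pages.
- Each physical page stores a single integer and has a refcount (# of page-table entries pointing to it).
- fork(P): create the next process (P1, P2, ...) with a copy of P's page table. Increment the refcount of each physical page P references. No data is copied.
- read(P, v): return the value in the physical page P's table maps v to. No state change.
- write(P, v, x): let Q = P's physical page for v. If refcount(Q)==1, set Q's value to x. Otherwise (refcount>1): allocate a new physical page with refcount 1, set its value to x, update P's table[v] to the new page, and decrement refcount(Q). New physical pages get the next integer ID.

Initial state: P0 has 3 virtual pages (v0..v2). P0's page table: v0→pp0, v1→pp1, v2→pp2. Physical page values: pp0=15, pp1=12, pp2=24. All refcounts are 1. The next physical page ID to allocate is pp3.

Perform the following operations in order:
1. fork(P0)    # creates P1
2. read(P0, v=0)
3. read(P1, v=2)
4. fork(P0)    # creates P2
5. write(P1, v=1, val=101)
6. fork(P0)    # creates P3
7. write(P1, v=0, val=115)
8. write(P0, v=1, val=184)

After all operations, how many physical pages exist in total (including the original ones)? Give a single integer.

Op 1: fork(P0) -> P1. 3 ppages; refcounts: pp0:2 pp1:2 pp2:2
Op 2: read(P0, v0) -> 15. No state change.
Op 3: read(P1, v2) -> 24. No state change.
Op 4: fork(P0) -> P2. 3 ppages; refcounts: pp0:3 pp1:3 pp2:3
Op 5: write(P1, v1, 101). refcount(pp1)=3>1 -> COPY to pp3. 4 ppages; refcounts: pp0:3 pp1:2 pp2:3 pp3:1
Op 6: fork(P0) -> P3. 4 ppages; refcounts: pp0:4 pp1:3 pp2:4 pp3:1
Op 7: write(P1, v0, 115). refcount(pp0)=4>1 -> COPY to pp4. 5 ppages; refcounts: pp0:3 pp1:3 pp2:4 pp3:1 pp4:1
Op 8: write(P0, v1, 184). refcount(pp1)=3>1 -> COPY to pp5. 6 ppages; refcounts: pp0:3 pp1:2 pp2:4 pp3:1 pp4:1 pp5:1

Answer: 6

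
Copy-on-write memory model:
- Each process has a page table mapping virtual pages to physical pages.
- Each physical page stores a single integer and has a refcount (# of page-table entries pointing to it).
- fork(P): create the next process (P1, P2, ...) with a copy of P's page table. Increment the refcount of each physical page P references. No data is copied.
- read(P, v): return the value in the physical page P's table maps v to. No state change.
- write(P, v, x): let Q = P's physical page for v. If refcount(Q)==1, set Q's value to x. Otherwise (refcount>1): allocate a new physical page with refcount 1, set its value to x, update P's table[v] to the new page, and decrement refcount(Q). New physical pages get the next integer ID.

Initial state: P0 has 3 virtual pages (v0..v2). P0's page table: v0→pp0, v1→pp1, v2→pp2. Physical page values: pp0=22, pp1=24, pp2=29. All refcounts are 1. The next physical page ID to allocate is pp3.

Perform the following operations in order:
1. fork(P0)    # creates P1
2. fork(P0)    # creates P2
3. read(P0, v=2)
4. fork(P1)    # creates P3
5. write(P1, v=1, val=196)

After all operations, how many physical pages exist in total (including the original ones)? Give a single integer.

Answer: 4

Derivation:
Op 1: fork(P0) -> P1. 3 ppages; refcounts: pp0:2 pp1:2 pp2:2
Op 2: fork(P0) -> P2. 3 ppages; refcounts: pp0:3 pp1:3 pp2:3
Op 3: read(P0, v2) -> 29. No state change.
Op 4: fork(P1) -> P3. 3 ppages; refcounts: pp0:4 pp1:4 pp2:4
Op 5: write(P1, v1, 196). refcount(pp1)=4>1 -> COPY to pp3. 4 ppages; refcounts: pp0:4 pp1:3 pp2:4 pp3:1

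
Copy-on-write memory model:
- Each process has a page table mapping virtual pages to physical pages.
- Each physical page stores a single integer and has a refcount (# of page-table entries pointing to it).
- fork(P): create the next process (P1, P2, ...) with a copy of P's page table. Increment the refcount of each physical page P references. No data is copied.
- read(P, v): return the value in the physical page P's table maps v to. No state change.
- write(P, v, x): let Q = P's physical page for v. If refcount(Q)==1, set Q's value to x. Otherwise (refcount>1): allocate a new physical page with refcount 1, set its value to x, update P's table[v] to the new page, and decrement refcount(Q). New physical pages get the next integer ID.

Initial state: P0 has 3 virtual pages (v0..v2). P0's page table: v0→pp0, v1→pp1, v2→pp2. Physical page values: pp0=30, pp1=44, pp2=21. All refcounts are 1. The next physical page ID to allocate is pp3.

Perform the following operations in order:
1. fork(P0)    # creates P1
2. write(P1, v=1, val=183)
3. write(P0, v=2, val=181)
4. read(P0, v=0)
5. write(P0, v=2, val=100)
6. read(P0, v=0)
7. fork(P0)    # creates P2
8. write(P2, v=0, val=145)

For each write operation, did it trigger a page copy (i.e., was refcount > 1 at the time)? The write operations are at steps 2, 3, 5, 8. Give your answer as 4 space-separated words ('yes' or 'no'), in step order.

Op 1: fork(P0) -> P1. 3 ppages; refcounts: pp0:2 pp1:2 pp2:2
Op 2: write(P1, v1, 183). refcount(pp1)=2>1 -> COPY to pp3. 4 ppages; refcounts: pp0:2 pp1:1 pp2:2 pp3:1
Op 3: write(P0, v2, 181). refcount(pp2)=2>1 -> COPY to pp4. 5 ppages; refcounts: pp0:2 pp1:1 pp2:1 pp3:1 pp4:1
Op 4: read(P0, v0) -> 30. No state change.
Op 5: write(P0, v2, 100). refcount(pp4)=1 -> write in place. 5 ppages; refcounts: pp0:2 pp1:1 pp2:1 pp3:1 pp4:1
Op 6: read(P0, v0) -> 30. No state change.
Op 7: fork(P0) -> P2. 5 ppages; refcounts: pp0:3 pp1:2 pp2:1 pp3:1 pp4:2
Op 8: write(P2, v0, 145). refcount(pp0)=3>1 -> COPY to pp5. 6 ppages; refcounts: pp0:2 pp1:2 pp2:1 pp3:1 pp4:2 pp5:1

yes yes no yes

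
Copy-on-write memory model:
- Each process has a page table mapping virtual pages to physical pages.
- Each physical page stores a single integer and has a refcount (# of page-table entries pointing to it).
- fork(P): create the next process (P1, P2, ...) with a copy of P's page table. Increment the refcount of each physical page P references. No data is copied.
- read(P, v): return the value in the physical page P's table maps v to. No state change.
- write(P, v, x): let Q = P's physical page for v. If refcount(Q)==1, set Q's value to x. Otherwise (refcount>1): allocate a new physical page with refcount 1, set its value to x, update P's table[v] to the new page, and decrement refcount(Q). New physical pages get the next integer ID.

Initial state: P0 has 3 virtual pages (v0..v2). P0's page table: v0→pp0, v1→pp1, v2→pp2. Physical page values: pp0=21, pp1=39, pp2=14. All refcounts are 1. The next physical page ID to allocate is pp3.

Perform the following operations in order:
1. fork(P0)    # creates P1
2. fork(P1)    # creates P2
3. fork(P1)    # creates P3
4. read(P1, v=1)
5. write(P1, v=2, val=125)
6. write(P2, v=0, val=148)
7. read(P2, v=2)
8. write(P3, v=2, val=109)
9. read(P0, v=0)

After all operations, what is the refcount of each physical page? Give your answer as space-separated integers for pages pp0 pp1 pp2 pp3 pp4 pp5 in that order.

Op 1: fork(P0) -> P1. 3 ppages; refcounts: pp0:2 pp1:2 pp2:2
Op 2: fork(P1) -> P2. 3 ppages; refcounts: pp0:3 pp1:3 pp2:3
Op 3: fork(P1) -> P3. 3 ppages; refcounts: pp0:4 pp1:4 pp2:4
Op 4: read(P1, v1) -> 39. No state change.
Op 5: write(P1, v2, 125). refcount(pp2)=4>1 -> COPY to pp3. 4 ppages; refcounts: pp0:4 pp1:4 pp2:3 pp3:1
Op 6: write(P2, v0, 148). refcount(pp0)=4>1 -> COPY to pp4. 5 ppages; refcounts: pp0:3 pp1:4 pp2:3 pp3:1 pp4:1
Op 7: read(P2, v2) -> 14. No state change.
Op 8: write(P3, v2, 109). refcount(pp2)=3>1 -> COPY to pp5. 6 ppages; refcounts: pp0:3 pp1:4 pp2:2 pp3:1 pp4:1 pp5:1
Op 9: read(P0, v0) -> 21. No state change.

Answer: 3 4 2 1 1 1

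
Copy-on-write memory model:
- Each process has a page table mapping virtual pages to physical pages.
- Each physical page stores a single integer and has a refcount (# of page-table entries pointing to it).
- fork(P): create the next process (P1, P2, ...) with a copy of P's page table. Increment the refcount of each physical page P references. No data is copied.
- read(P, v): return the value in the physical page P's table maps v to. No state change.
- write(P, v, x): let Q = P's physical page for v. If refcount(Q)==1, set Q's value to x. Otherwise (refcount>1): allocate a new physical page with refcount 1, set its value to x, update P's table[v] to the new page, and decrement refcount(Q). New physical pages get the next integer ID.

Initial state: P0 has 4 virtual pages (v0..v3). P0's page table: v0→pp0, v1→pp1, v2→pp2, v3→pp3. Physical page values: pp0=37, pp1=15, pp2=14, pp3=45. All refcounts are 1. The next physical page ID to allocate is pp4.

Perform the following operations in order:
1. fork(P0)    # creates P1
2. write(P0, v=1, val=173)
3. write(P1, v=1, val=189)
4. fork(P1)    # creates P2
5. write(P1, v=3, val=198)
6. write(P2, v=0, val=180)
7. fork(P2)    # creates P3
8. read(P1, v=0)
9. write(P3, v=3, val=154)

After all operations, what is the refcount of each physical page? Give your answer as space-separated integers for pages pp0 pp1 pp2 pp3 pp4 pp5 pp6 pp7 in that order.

Op 1: fork(P0) -> P1. 4 ppages; refcounts: pp0:2 pp1:2 pp2:2 pp3:2
Op 2: write(P0, v1, 173). refcount(pp1)=2>1 -> COPY to pp4. 5 ppages; refcounts: pp0:2 pp1:1 pp2:2 pp3:2 pp4:1
Op 3: write(P1, v1, 189). refcount(pp1)=1 -> write in place. 5 ppages; refcounts: pp0:2 pp1:1 pp2:2 pp3:2 pp4:1
Op 4: fork(P1) -> P2. 5 ppages; refcounts: pp0:3 pp1:2 pp2:3 pp3:3 pp4:1
Op 5: write(P1, v3, 198). refcount(pp3)=3>1 -> COPY to pp5. 6 ppages; refcounts: pp0:3 pp1:2 pp2:3 pp3:2 pp4:1 pp5:1
Op 6: write(P2, v0, 180). refcount(pp0)=3>1 -> COPY to pp6. 7 ppages; refcounts: pp0:2 pp1:2 pp2:3 pp3:2 pp4:1 pp5:1 pp6:1
Op 7: fork(P2) -> P3. 7 ppages; refcounts: pp0:2 pp1:3 pp2:4 pp3:3 pp4:1 pp5:1 pp6:2
Op 8: read(P1, v0) -> 37. No state change.
Op 9: write(P3, v3, 154). refcount(pp3)=3>1 -> COPY to pp7. 8 ppages; refcounts: pp0:2 pp1:3 pp2:4 pp3:2 pp4:1 pp5:1 pp6:2 pp7:1

Answer: 2 3 4 2 1 1 2 1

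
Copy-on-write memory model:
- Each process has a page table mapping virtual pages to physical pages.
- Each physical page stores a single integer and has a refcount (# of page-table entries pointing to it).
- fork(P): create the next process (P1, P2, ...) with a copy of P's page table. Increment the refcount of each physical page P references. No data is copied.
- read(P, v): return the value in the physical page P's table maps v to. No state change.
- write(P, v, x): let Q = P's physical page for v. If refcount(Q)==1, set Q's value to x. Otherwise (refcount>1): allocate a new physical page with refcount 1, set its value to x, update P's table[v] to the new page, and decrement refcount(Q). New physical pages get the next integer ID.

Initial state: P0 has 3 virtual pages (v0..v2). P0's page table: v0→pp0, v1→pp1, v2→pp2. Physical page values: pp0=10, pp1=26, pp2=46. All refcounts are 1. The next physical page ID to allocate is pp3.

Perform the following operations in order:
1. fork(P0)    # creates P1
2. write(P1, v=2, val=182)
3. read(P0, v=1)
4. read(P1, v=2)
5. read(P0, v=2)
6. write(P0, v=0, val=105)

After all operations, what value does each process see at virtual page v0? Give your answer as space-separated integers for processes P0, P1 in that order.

Op 1: fork(P0) -> P1. 3 ppages; refcounts: pp0:2 pp1:2 pp2:2
Op 2: write(P1, v2, 182). refcount(pp2)=2>1 -> COPY to pp3. 4 ppages; refcounts: pp0:2 pp1:2 pp2:1 pp3:1
Op 3: read(P0, v1) -> 26. No state change.
Op 4: read(P1, v2) -> 182. No state change.
Op 5: read(P0, v2) -> 46. No state change.
Op 6: write(P0, v0, 105). refcount(pp0)=2>1 -> COPY to pp4. 5 ppages; refcounts: pp0:1 pp1:2 pp2:1 pp3:1 pp4:1
P0: v0 -> pp4 = 105
P1: v0 -> pp0 = 10

Answer: 105 10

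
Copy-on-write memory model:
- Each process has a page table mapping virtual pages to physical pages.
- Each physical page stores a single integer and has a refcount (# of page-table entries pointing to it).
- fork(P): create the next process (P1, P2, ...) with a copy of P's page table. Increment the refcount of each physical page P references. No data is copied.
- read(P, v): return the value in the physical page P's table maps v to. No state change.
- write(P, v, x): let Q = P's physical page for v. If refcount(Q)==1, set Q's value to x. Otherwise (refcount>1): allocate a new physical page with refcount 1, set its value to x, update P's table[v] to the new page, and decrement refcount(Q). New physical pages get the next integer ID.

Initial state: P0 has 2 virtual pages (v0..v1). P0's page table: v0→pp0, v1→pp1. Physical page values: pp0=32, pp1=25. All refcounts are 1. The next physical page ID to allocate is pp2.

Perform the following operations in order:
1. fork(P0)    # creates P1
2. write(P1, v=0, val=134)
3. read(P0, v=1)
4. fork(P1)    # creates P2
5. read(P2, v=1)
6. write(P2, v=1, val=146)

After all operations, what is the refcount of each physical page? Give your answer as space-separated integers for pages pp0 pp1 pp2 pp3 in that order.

Op 1: fork(P0) -> P1. 2 ppages; refcounts: pp0:2 pp1:2
Op 2: write(P1, v0, 134). refcount(pp0)=2>1 -> COPY to pp2. 3 ppages; refcounts: pp0:1 pp1:2 pp2:1
Op 3: read(P0, v1) -> 25. No state change.
Op 4: fork(P1) -> P2. 3 ppages; refcounts: pp0:1 pp1:3 pp2:2
Op 5: read(P2, v1) -> 25. No state change.
Op 6: write(P2, v1, 146). refcount(pp1)=3>1 -> COPY to pp3. 4 ppages; refcounts: pp0:1 pp1:2 pp2:2 pp3:1

Answer: 1 2 2 1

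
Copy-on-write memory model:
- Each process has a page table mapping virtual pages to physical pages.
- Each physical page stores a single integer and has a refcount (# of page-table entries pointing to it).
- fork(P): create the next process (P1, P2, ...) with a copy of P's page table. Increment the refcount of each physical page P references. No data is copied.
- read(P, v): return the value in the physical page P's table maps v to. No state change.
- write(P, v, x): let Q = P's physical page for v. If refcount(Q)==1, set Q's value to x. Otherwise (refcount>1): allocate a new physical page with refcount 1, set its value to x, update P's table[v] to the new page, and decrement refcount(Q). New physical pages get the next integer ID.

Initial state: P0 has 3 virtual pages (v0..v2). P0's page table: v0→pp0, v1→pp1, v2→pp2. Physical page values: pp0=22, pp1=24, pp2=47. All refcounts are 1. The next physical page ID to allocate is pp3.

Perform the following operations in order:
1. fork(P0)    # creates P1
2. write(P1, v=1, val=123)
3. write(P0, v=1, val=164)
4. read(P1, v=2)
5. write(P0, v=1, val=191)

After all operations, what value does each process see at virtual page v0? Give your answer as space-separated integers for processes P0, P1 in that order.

Answer: 22 22

Derivation:
Op 1: fork(P0) -> P1. 3 ppages; refcounts: pp0:2 pp1:2 pp2:2
Op 2: write(P1, v1, 123). refcount(pp1)=2>1 -> COPY to pp3. 4 ppages; refcounts: pp0:2 pp1:1 pp2:2 pp3:1
Op 3: write(P0, v1, 164). refcount(pp1)=1 -> write in place. 4 ppages; refcounts: pp0:2 pp1:1 pp2:2 pp3:1
Op 4: read(P1, v2) -> 47. No state change.
Op 5: write(P0, v1, 191). refcount(pp1)=1 -> write in place. 4 ppages; refcounts: pp0:2 pp1:1 pp2:2 pp3:1
P0: v0 -> pp0 = 22
P1: v0 -> pp0 = 22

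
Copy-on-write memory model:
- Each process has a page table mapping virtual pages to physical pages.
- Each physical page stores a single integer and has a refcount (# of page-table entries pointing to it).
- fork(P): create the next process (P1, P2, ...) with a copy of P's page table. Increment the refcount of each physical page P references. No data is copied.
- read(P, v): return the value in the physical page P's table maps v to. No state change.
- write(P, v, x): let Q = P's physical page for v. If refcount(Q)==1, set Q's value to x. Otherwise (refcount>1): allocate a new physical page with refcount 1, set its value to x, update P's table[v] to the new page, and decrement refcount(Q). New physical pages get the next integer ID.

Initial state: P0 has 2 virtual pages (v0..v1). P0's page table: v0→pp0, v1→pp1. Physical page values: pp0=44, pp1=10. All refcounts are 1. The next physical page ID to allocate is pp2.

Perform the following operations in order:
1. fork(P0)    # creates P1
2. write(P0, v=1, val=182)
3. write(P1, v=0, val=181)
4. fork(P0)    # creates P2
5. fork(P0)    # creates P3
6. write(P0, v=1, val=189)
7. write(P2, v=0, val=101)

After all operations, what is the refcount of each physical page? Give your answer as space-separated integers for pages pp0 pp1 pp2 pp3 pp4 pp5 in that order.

Op 1: fork(P0) -> P1. 2 ppages; refcounts: pp0:2 pp1:2
Op 2: write(P0, v1, 182). refcount(pp1)=2>1 -> COPY to pp2. 3 ppages; refcounts: pp0:2 pp1:1 pp2:1
Op 3: write(P1, v0, 181). refcount(pp0)=2>1 -> COPY to pp3. 4 ppages; refcounts: pp0:1 pp1:1 pp2:1 pp3:1
Op 4: fork(P0) -> P2. 4 ppages; refcounts: pp0:2 pp1:1 pp2:2 pp3:1
Op 5: fork(P0) -> P3. 4 ppages; refcounts: pp0:3 pp1:1 pp2:3 pp3:1
Op 6: write(P0, v1, 189). refcount(pp2)=3>1 -> COPY to pp4. 5 ppages; refcounts: pp0:3 pp1:1 pp2:2 pp3:1 pp4:1
Op 7: write(P2, v0, 101). refcount(pp0)=3>1 -> COPY to pp5. 6 ppages; refcounts: pp0:2 pp1:1 pp2:2 pp3:1 pp4:1 pp5:1

Answer: 2 1 2 1 1 1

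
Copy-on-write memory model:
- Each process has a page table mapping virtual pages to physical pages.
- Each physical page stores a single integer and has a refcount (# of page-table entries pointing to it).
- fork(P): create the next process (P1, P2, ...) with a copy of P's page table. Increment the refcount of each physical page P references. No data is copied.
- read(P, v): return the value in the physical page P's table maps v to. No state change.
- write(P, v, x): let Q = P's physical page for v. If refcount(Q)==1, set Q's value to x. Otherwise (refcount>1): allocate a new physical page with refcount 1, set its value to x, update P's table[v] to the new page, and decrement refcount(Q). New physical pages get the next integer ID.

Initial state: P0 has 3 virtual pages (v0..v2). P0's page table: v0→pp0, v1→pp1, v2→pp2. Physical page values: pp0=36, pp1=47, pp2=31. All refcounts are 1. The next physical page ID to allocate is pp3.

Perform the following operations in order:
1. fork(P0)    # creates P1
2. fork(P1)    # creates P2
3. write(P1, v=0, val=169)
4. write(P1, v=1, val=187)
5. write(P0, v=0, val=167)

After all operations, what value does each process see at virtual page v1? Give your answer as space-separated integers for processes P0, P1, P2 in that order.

Answer: 47 187 47

Derivation:
Op 1: fork(P0) -> P1. 3 ppages; refcounts: pp0:2 pp1:2 pp2:2
Op 2: fork(P1) -> P2. 3 ppages; refcounts: pp0:3 pp1:3 pp2:3
Op 3: write(P1, v0, 169). refcount(pp0)=3>1 -> COPY to pp3. 4 ppages; refcounts: pp0:2 pp1:3 pp2:3 pp3:1
Op 4: write(P1, v1, 187). refcount(pp1)=3>1 -> COPY to pp4. 5 ppages; refcounts: pp0:2 pp1:2 pp2:3 pp3:1 pp4:1
Op 5: write(P0, v0, 167). refcount(pp0)=2>1 -> COPY to pp5. 6 ppages; refcounts: pp0:1 pp1:2 pp2:3 pp3:1 pp4:1 pp5:1
P0: v1 -> pp1 = 47
P1: v1 -> pp4 = 187
P2: v1 -> pp1 = 47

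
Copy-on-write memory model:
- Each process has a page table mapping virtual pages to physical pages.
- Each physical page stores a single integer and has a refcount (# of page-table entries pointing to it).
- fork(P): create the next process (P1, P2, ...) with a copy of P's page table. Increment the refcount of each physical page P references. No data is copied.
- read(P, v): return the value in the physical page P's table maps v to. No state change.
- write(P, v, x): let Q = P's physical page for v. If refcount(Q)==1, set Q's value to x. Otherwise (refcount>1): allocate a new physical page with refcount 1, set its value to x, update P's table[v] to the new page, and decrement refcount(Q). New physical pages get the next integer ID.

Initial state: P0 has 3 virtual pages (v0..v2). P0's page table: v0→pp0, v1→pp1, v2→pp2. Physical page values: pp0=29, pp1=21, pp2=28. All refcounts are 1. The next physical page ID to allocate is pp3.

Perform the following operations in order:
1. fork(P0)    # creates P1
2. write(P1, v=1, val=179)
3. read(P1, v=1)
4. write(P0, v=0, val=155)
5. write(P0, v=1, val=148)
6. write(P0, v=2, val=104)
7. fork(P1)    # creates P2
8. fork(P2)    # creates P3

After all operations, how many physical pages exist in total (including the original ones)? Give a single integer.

Answer: 6

Derivation:
Op 1: fork(P0) -> P1. 3 ppages; refcounts: pp0:2 pp1:2 pp2:2
Op 2: write(P1, v1, 179). refcount(pp1)=2>1 -> COPY to pp3. 4 ppages; refcounts: pp0:2 pp1:1 pp2:2 pp3:1
Op 3: read(P1, v1) -> 179. No state change.
Op 4: write(P0, v0, 155). refcount(pp0)=2>1 -> COPY to pp4. 5 ppages; refcounts: pp0:1 pp1:1 pp2:2 pp3:1 pp4:1
Op 5: write(P0, v1, 148). refcount(pp1)=1 -> write in place. 5 ppages; refcounts: pp0:1 pp1:1 pp2:2 pp3:1 pp4:1
Op 6: write(P0, v2, 104). refcount(pp2)=2>1 -> COPY to pp5. 6 ppages; refcounts: pp0:1 pp1:1 pp2:1 pp3:1 pp4:1 pp5:1
Op 7: fork(P1) -> P2. 6 ppages; refcounts: pp0:2 pp1:1 pp2:2 pp3:2 pp4:1 pp5:1
Op 8: fork(P2) -> P3. 6 ppages; refcounts: pp0:3 pp1:1 pp2:3 pp3:3 pp4:1 pp5:1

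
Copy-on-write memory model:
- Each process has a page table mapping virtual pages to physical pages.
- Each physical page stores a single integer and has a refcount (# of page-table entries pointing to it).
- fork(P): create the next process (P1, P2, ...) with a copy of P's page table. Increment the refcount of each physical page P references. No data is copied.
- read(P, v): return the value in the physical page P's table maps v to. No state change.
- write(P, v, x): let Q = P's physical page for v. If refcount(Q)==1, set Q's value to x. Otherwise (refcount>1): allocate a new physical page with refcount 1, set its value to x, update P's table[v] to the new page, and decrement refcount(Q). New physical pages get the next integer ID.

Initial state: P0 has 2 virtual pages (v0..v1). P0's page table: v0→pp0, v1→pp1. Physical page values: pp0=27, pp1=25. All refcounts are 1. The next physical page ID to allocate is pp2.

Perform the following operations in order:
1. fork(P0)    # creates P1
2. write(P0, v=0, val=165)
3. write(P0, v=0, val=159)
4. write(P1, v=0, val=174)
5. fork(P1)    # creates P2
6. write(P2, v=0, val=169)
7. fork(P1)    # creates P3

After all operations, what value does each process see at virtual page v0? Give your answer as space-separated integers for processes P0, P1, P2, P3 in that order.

Answer: 159 174 169 174

Derivation:
Op 1: fork(P0) -> P1. 2 ppages; refcounts: pp0:2 pp1:2
Op 2: write(P0, v0, 165). refcount(pp0)=2>1 -> COPY to pp2. 3 ppages; refcounts: pp0:1 pp1:2 pp2:1
Op 3: write(P0, v0, 159). refcount(pp2)=1 -> write in place. 3 ppages; refcounts: pp0:1 pp1:2 pp2:1
Op 4: write(P1, v0, 174). refcount(pp0)=1 -> write in place. 3 ppages; refcounts: pp0:1 pp1:2 pp2:1
Op 5: fork(P1) -> P2. 3 ppages; refcounts: pp0:2 pp1:3 pp2:1
Op 6: write(P2, v0, 169). refcount(pp0)=2>1 -> COPY to pp3. 4 ppages; refcounts: pp0:1 pp1:3 pp2:1 pp3:1
Op 7: fork(P1) -> P3. 4 ppages; refcounts: pp0:2 pp1:4 pp2:1 pp3:1
P0: v0 -> pp2 = 159
P1: v0 -> pp0 = 174
P2: v0 -> pp3 = 169
P3: v0 -> pp0 = 174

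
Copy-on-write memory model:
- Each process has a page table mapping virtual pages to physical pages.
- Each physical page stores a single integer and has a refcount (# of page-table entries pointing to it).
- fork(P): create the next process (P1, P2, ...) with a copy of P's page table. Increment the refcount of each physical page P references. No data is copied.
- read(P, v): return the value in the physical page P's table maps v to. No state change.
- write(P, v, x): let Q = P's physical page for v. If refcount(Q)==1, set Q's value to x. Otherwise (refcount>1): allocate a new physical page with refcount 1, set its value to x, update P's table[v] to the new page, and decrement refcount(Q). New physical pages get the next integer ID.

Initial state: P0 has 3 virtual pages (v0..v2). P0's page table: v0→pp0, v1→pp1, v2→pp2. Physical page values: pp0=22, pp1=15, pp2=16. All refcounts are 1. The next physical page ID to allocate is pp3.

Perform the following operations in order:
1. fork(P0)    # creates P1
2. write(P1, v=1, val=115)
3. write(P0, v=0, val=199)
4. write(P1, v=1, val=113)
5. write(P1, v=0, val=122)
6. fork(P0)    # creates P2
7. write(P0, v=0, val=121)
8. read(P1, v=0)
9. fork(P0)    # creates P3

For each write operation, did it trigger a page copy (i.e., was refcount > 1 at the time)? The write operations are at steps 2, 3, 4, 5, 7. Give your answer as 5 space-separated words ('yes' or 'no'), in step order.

Op 1: fork(P0) -> P1. 3 ppages; refcounts: pp0:2 pp1:2 pp2:2
Op 2: write(P1, v1, 115). refcount(pp1)=2>1 -> COPY to pp3. 4 ppages; refcounts: pp0:2 pp1:1 pp2:2 pp3:1
Op 3: write(P0, v0, 199). refcount(pp0)=2>1 -> COPY to pp4. 5 ppages; refcounts: pp0:1 pp1:1 pp2:2 pp3:1 pp4:1
Op 4: write(P1, v1, 113). refcount(pp3)=1 -> write in place. 5 ppages; refcounts: pp0:1 pp1:1 pp2:2 pp3:1 pp4:1
Op 5: write(P1, v0, 122). refcount(pp0)=1 -> write in place. 5 ppages; refcounts: pp0:1 pp1:1 pp2:2 pp3:1 pp4:1
Op 6: fork(P0) -> P2. 5 ppages; refcounts: pp0:1 pp1:2 pp2:3 pp3:1 pp4:2
Op 7: write(P0, v0, 121). refcount(pp4)=2>1 -> COPY to pp5. 6 ppages; refcounts: pp0:1 pp1:2 pp2:3 pp3:1 pp4:1 pp5:1
Op 8: read(P1, v0) -> 122. No state change.
Op 9: fork(P0) -> P3. 6 ppages; refcounts: pp0:1 pp1:3 pp2:4 pp3:1 pp4:1 pp5:2

yes yes no no yes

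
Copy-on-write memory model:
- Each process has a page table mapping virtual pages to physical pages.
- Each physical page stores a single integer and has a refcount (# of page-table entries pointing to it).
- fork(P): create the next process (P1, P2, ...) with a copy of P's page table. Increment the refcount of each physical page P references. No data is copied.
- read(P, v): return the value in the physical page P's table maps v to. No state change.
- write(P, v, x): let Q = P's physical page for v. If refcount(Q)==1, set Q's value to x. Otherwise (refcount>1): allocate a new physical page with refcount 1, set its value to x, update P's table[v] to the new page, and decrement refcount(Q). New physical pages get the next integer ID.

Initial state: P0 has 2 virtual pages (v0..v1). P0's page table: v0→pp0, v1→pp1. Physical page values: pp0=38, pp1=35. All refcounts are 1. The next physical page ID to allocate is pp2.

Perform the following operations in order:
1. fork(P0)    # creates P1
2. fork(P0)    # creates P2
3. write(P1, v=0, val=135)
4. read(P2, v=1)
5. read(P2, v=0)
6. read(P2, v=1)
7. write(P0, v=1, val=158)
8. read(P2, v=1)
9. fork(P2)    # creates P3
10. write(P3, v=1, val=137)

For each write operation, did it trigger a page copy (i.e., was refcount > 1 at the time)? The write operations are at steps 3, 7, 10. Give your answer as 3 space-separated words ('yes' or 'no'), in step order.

Op 1: fork(P0) -> P1. 2 ppages; refcounts: pp0:2 pp1:2
Op 2: fork(P0) -> P2. 2 ppages; refcounts: pp0:3 pp1:3
Op 3: write(P1, v0, 135). refcount(pp0)=3>1 -> COPY to pp2. 3 ppages; refcounts: pp0:2 pp1:3 pp2:1
Op 4: read(P2, v1) -> 35. No state change.
Op 5: read(P2, v0) -> 38. No state change.
Op 6: read(P2, v1) -> 35. No state change.
Op 7: write(P0, v1, 158). refcount(pp1)=3>1 -> COPY to pp3. 4 ppages; refcounts: pp0:2 pp1:2 pp2:1 pp3:1
Op 8: read(P2, v1) -> 35. No state change.
Op 9: fork(P2) -> P3. 4 ppages; refcounts: pp0:3 pp1:3 pp2:1 pp3:1
Op 10: write(P3, v1, 137). refcount(pp1)=3>1 -> COPY to pp4. 5 ppages; refcounts: pp0:3 pp1:2 pp2:1 pp3:1 pp4:1

yes yes yes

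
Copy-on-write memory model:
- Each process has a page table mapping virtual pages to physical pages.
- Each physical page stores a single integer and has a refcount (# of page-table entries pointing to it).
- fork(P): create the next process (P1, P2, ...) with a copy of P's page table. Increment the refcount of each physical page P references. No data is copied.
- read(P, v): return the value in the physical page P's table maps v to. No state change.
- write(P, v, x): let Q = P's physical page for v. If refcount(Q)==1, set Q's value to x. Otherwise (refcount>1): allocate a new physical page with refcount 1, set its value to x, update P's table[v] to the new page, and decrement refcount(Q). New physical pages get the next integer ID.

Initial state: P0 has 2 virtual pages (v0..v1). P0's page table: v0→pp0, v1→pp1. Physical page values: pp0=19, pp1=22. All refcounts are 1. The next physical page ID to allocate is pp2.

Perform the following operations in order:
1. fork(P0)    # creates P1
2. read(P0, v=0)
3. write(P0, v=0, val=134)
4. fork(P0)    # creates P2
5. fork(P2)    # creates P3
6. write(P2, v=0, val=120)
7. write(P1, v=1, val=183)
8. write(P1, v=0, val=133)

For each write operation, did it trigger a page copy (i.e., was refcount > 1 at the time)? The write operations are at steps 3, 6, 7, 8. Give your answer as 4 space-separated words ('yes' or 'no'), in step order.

Op 1: fork(P0) -> P1. 2 ppages; refcounts: pp0:2 pp1:2
Op 2: read(P0, v0) -> 19. No state change.
Op 3: write(P0, v0, 134). refcount(pp0)=2>1 -> COPY to pp2. 3 ppages; refcounts: pp0:1 pp1:2 pp2:1
Op 4: fork(P0) -> P2. 3 ppages; refcounts: pp0:1 pp1:3 pp2:2
Op 5: fork(P2) -> P3. 3 ppages; refcounts: pp0:1 pp1:4 pp2:3
Op 6: write(P2, v0, 120). refcount(pp2)=3>1 -> COPY to pp3. 4 ppages; refcounts: pp0:1 pp1:4 pp2:2 pp3:1
Op 7: write(P1, v1, 183). refcount(pp1)=4>1 -> COPY to pp4. 5 ppages; refcounts: pp0:1 pp1:3 pp2:2 pp3:1 pp4:1
Op 8: write(P1, v0, 133). refcount(pp0)=1 -> write in place. 5 ppages; refcounts: pp0:1 pp1:3 pp2:2 pp3:1 pp4:1

yes yes yes no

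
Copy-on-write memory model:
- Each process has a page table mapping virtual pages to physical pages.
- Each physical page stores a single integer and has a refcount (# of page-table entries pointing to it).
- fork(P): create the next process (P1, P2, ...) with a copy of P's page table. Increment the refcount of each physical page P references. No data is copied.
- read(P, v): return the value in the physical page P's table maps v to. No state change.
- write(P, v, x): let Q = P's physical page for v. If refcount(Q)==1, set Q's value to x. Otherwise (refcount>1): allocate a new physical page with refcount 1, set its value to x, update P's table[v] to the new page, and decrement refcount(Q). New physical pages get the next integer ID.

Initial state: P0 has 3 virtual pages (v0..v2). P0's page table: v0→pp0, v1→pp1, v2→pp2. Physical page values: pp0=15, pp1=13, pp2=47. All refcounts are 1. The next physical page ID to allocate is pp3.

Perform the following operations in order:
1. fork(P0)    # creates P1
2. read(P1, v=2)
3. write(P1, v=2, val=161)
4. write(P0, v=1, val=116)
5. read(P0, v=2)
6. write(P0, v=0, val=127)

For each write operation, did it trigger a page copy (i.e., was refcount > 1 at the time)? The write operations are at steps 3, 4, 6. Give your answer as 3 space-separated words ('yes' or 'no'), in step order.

Op 1: fork(P0) -> P1. 3 ppages; refcounts: pp0:2 pp1:2 pp2:2
Op 2: read(P1, v2) -> 47. No state change.
Op 3: write(P1, v2, 161). refcount(pp2)=2>1 -> COPY to pp3. 4 ppages; refcounts: pp0:2 pp1:2 pp2:1 pp3:1
Op 4: write(P0, v1, 116). refcount(pp1)=2>1 -> COPY to pp4. 5 ppages; refcounts: pp0:2 pp1:1 pp2:1 pp3:1 pp4:1
Op 5: read(P0, v2) -> 47. No state change.
Op 6: write(P0, v0, 127). refcount(pp0)=2>1 -> COPY to pp5. 6 ppages; refcounts: pp0:1 pp1:1 pp2:1 pp3:1 pp4:1 pp5:1

yes yes yes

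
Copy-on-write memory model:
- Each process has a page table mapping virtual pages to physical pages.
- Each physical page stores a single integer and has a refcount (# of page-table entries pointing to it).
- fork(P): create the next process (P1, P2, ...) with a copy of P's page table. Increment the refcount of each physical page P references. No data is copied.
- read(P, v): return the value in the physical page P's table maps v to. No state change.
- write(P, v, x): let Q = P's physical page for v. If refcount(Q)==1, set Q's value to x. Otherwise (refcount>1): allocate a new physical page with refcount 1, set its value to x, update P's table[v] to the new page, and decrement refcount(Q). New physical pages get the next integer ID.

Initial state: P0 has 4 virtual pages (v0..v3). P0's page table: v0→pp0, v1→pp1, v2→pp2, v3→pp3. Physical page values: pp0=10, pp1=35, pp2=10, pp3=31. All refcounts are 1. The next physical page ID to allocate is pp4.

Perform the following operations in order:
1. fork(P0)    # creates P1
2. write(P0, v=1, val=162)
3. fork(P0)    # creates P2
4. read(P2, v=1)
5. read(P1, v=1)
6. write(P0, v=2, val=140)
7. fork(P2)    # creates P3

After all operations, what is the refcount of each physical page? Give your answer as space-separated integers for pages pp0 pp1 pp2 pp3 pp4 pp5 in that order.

Answer: 4 1 3 4 3 1

Derivation:
Op 1: fork(P0) -> P1. 4 ppages; refcounts: pp0:2 pp1:2 pp2:2 pp3:2
Op 2: write(P0, v1, 162). refcount(pp1)=2>1 -> COPY to pp4. 5 ppages; refcounts: pp0:2 pp1:1 pp2:2 pp3:2 pp4:1
Op 3: fork(P0) -> P2. 5 ppages; refcounts: pp0:3 pp1:1 pp2:3 pp3:3 pp4:2
Op 4: read(P2, v1) -> 162. No state change.
Op 5: read(P1, v1) -> 35. No state change.
Op 6: write(P0, v2, 140). refcount(pp2)=3>1 -> COPY to pp5. 6 ppages; refcounts: pp0:3 pp1:1 pp2:2 pp3:3 pp4:2 pp5:1
Op 7: fork(P2) -> P3. 6 ppages; refcounts: pp0:4 pp1:1 pp2:3 pp3:4 pp4:3 pp5:1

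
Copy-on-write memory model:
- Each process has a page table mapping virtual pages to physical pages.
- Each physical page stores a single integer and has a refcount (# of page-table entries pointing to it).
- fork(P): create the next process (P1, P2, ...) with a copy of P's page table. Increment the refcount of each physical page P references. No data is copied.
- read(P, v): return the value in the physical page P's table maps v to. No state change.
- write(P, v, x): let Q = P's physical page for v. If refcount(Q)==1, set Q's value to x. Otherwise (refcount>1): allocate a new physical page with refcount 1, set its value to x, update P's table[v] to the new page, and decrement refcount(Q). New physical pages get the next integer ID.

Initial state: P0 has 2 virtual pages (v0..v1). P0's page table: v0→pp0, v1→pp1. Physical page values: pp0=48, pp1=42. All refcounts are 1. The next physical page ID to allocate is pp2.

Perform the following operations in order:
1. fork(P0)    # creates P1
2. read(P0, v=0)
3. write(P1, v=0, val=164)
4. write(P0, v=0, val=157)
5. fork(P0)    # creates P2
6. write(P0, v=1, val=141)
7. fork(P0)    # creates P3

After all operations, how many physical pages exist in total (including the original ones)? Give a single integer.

Answer: 4

Derivation:
Op 1: fork(P0) -> P1. 2 ppages; refcounts: pp0:2 pp1:2
Op 2: read(P0, v0) -> 48. No state change.
Op 3: write(P1, v0, 164). refcount(pp0)=2>1 -> COPY to pp2. 3 ppages; refcounts: pp0:1 pp1:2 pp2:1
Op 4: write(P0, v0, 157). refcount(pp0)=1 -> write in place. 3 ppages; refcounts: pp0:1 pp1:2 pp2:1
Op 5: fork(P0) -> P2. 3 ppages; refcounts: pp0:2 pp1:3 pp2:1
Op 6: write(P0, v1, 141). refcount(pp1)=3>1 -> COPY to pp3. 4 ppages; refcounts: pp0:2 pp1:2 pp2:1 pp3:1
Op 7: fork(P0) -> P3. 4 ppages; refcounts: pp0:3 pp1:2 pp2:1 pp3:2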